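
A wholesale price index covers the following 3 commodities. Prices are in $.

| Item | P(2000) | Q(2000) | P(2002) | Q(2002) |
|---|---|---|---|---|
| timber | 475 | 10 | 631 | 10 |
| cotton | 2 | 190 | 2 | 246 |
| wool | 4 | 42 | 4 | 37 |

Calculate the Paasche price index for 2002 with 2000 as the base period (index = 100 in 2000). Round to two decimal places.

Paasche price index uses current-period quantities as weights.
ΣP(2002)·Q(2002) = 631×10 + 2×246 + 4×37 = 6310 + 492 + 148 = 6950
ΣP(2000)·Q(2002) = 475×10 + 2×246 + 4×37 = 4750 + 492 + 148 = 5390
Index = 6950 / 5390 × 100 = 128.9425

128.94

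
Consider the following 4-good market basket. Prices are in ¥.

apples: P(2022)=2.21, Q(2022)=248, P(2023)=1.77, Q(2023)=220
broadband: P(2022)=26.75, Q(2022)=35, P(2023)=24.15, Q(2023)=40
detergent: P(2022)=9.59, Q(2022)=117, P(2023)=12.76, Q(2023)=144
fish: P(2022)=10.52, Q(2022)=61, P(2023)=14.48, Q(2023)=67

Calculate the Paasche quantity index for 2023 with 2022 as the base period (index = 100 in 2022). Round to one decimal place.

113.7

Paasche quantity index uses current-period prices as weights.
ΣP(2023)·Q(2023) = 1.77×220 + 24.15×40 + 12.76×144 + 14.48×67 = 389.4 + 966 + 1837.44 + 970.16 = 4163
ΣP(2023)·Q(2022) = 1.77×248 + 24.15×35 + 12.76×117 + 14.48×61 = 438.96 + 845.25 + 1492.92 + 883.28 = 3660.41
Index = 4163 / 3660.41 × 100 = 113.7304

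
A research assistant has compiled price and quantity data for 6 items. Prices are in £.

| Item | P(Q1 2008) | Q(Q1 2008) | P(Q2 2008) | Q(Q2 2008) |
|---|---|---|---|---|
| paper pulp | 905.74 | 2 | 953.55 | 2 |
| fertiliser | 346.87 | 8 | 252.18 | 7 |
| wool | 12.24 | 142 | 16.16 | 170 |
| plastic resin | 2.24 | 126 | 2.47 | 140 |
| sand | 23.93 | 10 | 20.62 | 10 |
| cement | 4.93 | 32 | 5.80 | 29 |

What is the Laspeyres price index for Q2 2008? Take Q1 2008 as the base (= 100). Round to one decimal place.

Laspeyres price index uses base-period quantities as weights.
ΣP(Q2 2008)·Q(Q1 2008) = 953.55×2 + 252.18×8 + 16.16×142 + 2.47×126 + 20.62×10 + 5.80×32 = 1907.1 + 2017.44 + 2294.72 + 311.22 + 206.2 + 185.6 = 6922.28
ΣP(Q1 2008)·Q(Q1 2008) = 905.74×2 + 346.87×8 + 12.24×142 + 2.24×126 + 23.93×10 + 4.93×32 = 1811.48 + 2774.96 + 1738.08 + 282.24 + 239.3 + 157.76 = 7003.82
Index = 6922.28 / 7003.82 × 100 = 98.8358

98.8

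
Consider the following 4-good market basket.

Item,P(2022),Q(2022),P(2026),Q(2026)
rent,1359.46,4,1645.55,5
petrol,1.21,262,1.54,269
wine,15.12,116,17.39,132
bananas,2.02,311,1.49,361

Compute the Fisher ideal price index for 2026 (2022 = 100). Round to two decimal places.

Laspeyres component (base-period weights):
ΣP(2026)Q(2022) = 1645.55×4 + 1.54×262 + 17.39×116 + 1.49×311 = 6582.2 + 403.48 + 2017.24 + 463.39 = 9466.31
ΣP(2022)Q(2022) = 1359.46×4 + 1.21×262 + 15.12×116 + 2.02×311 = 5437.84 + 317.02 + 1753.92 + 628.22 = 8137
L = 9466.31 / 8137 × 100 = 116.3366
Paasche component (current-period weights):
ΣP(2026)Q(2026) = 1645.55×5 + 1.54×269 + 17.39×132 + 1.49×361 = 8227.75 + 414.26 + 2295.48 + 537.89 = 11475.38
ΣP(2022)Q(2026) = 1359.46×5 + 1.21×269 + 15.12×132 + 2.02×361 = 6797.3 + 325.49 + 1995.84 + 729.22 = 9847.85
P = 11475.38 / 9847.85 × 100 = 116.5268
Fisher = √(L × P) = √(116.3366 × 116.5268) = 116.4316

116.43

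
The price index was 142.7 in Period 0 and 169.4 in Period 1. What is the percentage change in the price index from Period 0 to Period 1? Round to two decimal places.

Change = (169.4 − 142.7) / 142.7 × 100
       = 26.7 / 142.7 × 100 = 18.7106%

18.71%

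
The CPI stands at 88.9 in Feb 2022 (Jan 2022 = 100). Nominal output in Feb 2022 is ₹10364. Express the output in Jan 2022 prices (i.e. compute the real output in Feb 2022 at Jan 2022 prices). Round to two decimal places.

11658.04

Real = Nominal ÷ (Index/100) = 10364 ÷ (88.9/100)
     = 10364 ÷ 0.889 = 11658.0427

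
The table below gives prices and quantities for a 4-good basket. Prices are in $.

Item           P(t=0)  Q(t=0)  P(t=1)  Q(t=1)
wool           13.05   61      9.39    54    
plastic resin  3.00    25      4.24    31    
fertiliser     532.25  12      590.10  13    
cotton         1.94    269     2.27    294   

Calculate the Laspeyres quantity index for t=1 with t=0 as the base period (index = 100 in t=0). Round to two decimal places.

Laspeyres quantity index uses base-period prices as weights.
ΣP(t=0)·Q(t=1) = 13.05×54 + 3.00×31 + 532.25×13 + 1.94×294 = 704.7 + 93 + 6919.25 + 570.36 = 8287.31
ΣP(t=0)·Q(t=0) = 13.05×61 + 3.00×25 + 532.25×12 + 1.94×269 = 796.05 + 75 + 6387 + 521.86 = 7779.91
Index = 8287.31 / 7779.91 × 100 = 106.5219

106.52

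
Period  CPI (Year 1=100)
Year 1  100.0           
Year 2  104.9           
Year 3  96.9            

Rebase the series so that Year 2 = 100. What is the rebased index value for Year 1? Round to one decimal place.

Rebased(Year 1) = 100.0 / 104.9 × 100 = 95.3289

95.3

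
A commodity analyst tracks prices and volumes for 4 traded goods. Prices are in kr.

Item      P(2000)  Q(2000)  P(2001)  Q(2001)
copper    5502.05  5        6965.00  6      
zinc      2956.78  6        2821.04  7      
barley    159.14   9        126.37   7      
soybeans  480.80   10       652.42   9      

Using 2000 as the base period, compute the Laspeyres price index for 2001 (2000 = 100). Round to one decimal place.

115.4

Laspeyres price index uses base-period quantities as weights.
ΣP(2001)·Q(2000) = 6965.00×5 + 2821.04×6 + 126.37×9 + 652.42×10 = 34825 + 16926.24 + 1137.33 + 6524.2 = 59412.77
ΣP(2000)·Q(2000) = 5502.05×5 + 2956.78×6 + 159.14×9 + 480.80×10 = 27510.25 + 17740.68 + 1432.26 + 4808 = 51491.19
Index = 59412.77 / 51491.19 × 100 = 115.3843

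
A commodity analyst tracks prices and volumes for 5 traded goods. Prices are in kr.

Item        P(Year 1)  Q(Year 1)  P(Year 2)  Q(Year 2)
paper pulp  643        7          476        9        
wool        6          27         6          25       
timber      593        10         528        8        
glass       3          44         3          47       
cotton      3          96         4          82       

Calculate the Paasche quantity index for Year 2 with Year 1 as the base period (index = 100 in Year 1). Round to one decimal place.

Paasche quantity index uses current-period prices as weights.
ΣP(Year 2)·Q(Year 2) = 476×9 + 6×25 + 528×8 + 3×47 + 4×82 = 4284 + 150 + 4224 + 141 + 328 = 9127
ΣP(Year 2)·Q(Year 1) = 476×7 + 6×27 + 528×10 + 3×44 + 4×96 = 3332 + 162 + 5280 + 132 + 384 = 9290
Index = 9127 / 9290 × 100 = 98.2454

98.2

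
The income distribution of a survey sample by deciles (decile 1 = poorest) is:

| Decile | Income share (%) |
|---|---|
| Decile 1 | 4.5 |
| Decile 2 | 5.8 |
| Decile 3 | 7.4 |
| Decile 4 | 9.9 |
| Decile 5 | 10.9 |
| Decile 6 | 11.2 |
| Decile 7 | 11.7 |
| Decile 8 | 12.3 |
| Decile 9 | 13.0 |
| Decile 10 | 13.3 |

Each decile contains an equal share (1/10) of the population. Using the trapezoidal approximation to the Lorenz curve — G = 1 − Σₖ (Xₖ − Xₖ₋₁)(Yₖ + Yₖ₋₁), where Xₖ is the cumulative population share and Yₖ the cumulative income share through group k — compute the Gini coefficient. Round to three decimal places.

0.160

Cumulative income shares Yₖ: 0.0450, 0.1030, 0.1770, 0.2760, 0.3850, 0.4970, 0.6140, 0.7370, 0.8670, 1.0000
Σ (Xₖ−Xₖ₋₁)(Yₖ+Yₖ₋₁) = (1/10)(0.0450+0.0000) + (1/10)(0.1030+0.0450) + (1/10)(0.1770+0.1030) + (1/10)(0.2760+0.1770) + (1/10)(0.3850+0.2760) + (1/10)(0.4970+0.3850) + (1/10)(0.6140+0.4970) + (1/10)(0.7370+0.6140) + (1/10)(0.8670+0.7370) + (1/10)(1.0000+0.8670)
  = 0.0045 + 0.0148 + 0.0280 + 0.0453 + 0.0661 + 0.0882 + 0.1111 + 0.1351 + 0.1604 + 0.1867 = 0.8402
G = 1 − 0.8402 = 0.1598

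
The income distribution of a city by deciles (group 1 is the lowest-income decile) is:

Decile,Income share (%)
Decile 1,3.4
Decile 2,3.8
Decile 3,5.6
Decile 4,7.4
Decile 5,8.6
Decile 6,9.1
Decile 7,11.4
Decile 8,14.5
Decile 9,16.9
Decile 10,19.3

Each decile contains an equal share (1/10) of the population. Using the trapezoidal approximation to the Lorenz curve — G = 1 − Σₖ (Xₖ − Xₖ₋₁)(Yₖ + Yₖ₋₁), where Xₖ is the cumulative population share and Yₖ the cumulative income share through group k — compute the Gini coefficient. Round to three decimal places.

0.292

Cumulative income shares Yₖ: 0.0340, 0.0720, 0.1280, 0.2020, 0.2880, 0.3790, 0.4930, 0.6380, 0.8070, 1.0000
Σ (Xₖ−Xₖ₋₁)(Yₖ+Yₖ₋₁) = (1/10)(0.0340+0.0000) + (1/10)(0.0720+0.0340) + (1/10)(0.1280+0.0720) + (1/10)(0.2020+0.1280) + (1/10)(0.2880+0.2020) + (1/10)(0.3790+0.2880) + (1/10)(0.4930+0.3790) + (1/10)(0.6380+0.4930) + (1/10)(0.8070+0.6380) + (1/10)(1.0000+0.8070)
  = 0.0034 + 0.0106 + 0.0200 + 0.0330 + 0.0490 + 0.0667 + 0.0872 + 0.1131 + 0.1445 + 0.1807 = 0.7082
G = 1 − 0.7082 = 0.2918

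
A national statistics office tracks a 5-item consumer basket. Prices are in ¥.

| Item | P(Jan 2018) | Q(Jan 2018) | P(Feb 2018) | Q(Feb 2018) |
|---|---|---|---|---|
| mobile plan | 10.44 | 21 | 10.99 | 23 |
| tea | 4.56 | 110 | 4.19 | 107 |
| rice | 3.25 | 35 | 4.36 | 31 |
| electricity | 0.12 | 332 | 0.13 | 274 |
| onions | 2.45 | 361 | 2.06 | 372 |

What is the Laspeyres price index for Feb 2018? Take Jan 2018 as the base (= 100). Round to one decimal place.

Laspeyres price index uses base-period quantities as weights.
ΣP(Feb 2018)·Q(Jan 2018) = 10.99×21 + 4.19×110 + 4.36×35 + 0.13×332 + 2.06×361 = 230.79 + 460.9 + 152.6 + 43.16 + 743.66 = 1631.11
ΣP(Jan 2018)·Q(Jan 2018) = 10.44×21 + 4.56×110 + 3.25×35 + 0.12×332 + 2.45×361 = 219.24 + 501.6 + 113.75 + 39.84 + 884.45 = 1758.88
Index = 1631.11 / 1758.88 × 100 = 92.7357

92.7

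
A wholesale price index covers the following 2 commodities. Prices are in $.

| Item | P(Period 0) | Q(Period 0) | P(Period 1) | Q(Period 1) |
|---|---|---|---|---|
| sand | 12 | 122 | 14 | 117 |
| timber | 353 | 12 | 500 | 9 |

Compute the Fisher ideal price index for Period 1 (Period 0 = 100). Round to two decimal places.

134.61

Laspeyres component (base-period weights):
ΣP(Period 1)Q(Period 0) = 14×122 + 500×12 = 1708 + 6000 = 7708
ΣP(Period 0)Q(Period 0) = 12×122 + 353×12 = 1464 + 4236 = 5700
L = 7708 / 5700 × 100 = 135.2281
Paasche component (current-period weights):
ΣP(Period 1)Q(Period 1) = 14×117 + 500×9 = 1638 + 4500 = 6138
ΣP(Period 0)Q(Period 1) = 12×117 + 353×9 = 1404 + 3177 = 4581
P = 6138 / 4581 × 100 = 133.9882
Fisher = √(L × P) = √(135.2281 × 133.9882) = 134.6067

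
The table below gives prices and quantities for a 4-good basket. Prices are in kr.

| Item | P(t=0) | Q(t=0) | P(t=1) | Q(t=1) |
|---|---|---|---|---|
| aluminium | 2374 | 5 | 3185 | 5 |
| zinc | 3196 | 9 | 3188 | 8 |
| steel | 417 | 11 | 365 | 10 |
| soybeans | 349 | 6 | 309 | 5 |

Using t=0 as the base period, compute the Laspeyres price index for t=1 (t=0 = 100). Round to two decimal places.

106.70

Laspeyres price index uses base-period quantities as weights.
ΣP(t=1)·Q(t=0) = 3185×5 + 3188×9 + 365×11 + 309×6 = 15925 + 28692 + 4015 + 1854 = 50486
ΣP(t=0)·Q(t=0) = 2374×5 + 3196×9 + 417×11 + 349×6 = 11870 + 28764 + 4587 + 2094 = 47315
Index = 50486 / 47315 × 100 = 106.7019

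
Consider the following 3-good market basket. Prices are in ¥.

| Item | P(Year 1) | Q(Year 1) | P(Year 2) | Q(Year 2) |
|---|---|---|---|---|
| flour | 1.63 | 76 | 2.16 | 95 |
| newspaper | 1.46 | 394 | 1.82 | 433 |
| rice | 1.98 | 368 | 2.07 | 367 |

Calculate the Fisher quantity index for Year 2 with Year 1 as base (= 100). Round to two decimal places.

Laspeyres component (base-period weights):
ΣP(Year 1)Q(Year 2) = 1.63×95 + 1.46×433 + 1.98×367 = 154.85 + 632.18 + 726.66 = 1513.69
ΣP(Year 1)Q(Year 1) = 1.63×76 + 1.46×394 + 1.98×368 = 123.88 + 575.24 + 728.64 = 1427.76
L = 1513.69 / 1427.76 × 100 = 106.0185
Paasche component (current-period weights):
ΣP(Year 2)Q(Year 2) = 2.16×95 + 1.82×433 + 2.07×367 = 205.2 + 788.06 + 759.69 = 1752.95
ΣP(Year 2)Q(Year 1) = 2.16×76 + 1.82×394 + 2.07×368 = 164.16 + 717.08 + 761.76 = 1643
P = 1752.95 / 1643 × 100 = 106.6920
Fisher = √(L × P) = √(106.0185 × 106.6920) = 106.3547

106.35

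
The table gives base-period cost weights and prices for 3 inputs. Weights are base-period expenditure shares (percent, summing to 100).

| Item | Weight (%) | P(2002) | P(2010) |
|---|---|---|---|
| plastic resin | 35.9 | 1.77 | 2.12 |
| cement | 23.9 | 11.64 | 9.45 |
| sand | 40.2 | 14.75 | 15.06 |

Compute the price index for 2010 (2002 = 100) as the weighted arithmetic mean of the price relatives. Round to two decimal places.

103.45

plastic resin: 35.9 × (2.12/1.77) = 35.9 × 1.197740 = 42.9989
cement: 23.9 × (9.45/11.64) = 23.9 × 0.811856 = 19.4034
sand: 40.2 × (15.06/14.75) = 40.2 × 1.021017 = 41.0449
Index = Σ wᵢ·(p₁ᵢ/p₀ᵢ) = 42.9989 + 19.4034 + 41.0449 = 103.4471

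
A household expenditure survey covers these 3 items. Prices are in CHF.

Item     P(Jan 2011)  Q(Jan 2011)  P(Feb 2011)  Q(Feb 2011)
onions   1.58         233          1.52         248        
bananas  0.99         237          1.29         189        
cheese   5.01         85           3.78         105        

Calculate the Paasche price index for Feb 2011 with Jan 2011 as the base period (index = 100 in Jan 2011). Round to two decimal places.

92.10

Paasche price index uses current-period quantities as weights.
ΣP(Feb 2011)·Q(Feb 2011) = 1.52×248 + 1.29×189 + 3.78×105 = 376.96 + 243.81 + 396.9 = 1017.67
ΣP(Jan 2011)·Q(Feb 2011) = 1.58×248 + 0.99×189 + 5.01×105 = 391.84 + 187.11 + 526.05 = 1105
Index = 1017.67 / 1105 × 100 = 92.0968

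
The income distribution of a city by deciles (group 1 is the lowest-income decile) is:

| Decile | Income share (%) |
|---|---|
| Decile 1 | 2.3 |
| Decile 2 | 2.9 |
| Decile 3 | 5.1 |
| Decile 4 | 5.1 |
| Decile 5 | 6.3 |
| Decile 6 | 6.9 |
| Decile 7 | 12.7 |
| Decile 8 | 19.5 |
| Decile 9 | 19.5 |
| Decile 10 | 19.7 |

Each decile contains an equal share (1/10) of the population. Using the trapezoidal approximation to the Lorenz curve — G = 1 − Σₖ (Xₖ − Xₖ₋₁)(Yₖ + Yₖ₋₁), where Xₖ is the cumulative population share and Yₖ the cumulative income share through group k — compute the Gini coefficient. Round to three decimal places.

Cumulative income shares Yₖ: 0.0230, 0.0520, 0.1030, 0.1540, 0.2170, 0.2860, 0.4130, 0.6080, 0.8030, 1.0000
Σ (Xₖ−Xₖ₋₁)(Yₖ+Yₖ₋₁) = (1/10)(0.0230+0.0000) + (1/10)(0.0520+0.0230) + (1/10)(0.1030+0.0520) + (1/10)(0.1540+0.1030) + (1/10)(0.2170+0.1540) + (1/10)(0.2860+0.2170) + (1/10)(0.4130+0.2860) + (1/10)(0.6080+0.4130) + (1/10)(0.8030+0.6080) + (1/10)(1.0000+0.8030)
  = 0.0023 + 0.0075 + 0.0155 + 0.0257 + 0.0371 + 0.0503 + 0.0699 + 0.1021 + 0.1411 + 0.1803 = 0.6318
G = 1 − 0.6318 = 0.3682

0.368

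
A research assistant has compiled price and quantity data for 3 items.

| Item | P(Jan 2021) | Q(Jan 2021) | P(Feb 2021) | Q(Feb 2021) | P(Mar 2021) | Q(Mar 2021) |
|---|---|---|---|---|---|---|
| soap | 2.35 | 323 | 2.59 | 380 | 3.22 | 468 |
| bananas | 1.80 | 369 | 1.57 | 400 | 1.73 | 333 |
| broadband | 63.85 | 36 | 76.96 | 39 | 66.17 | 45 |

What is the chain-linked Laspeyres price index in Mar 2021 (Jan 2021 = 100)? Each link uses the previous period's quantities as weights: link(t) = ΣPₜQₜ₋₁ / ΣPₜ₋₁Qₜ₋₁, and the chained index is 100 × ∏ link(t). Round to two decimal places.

109.62

Link Jan 2021→Feb 2021:
ΣP(Feb 2021)Q(Jan 2021) = 2.59×323 + 1.57×369 + 76.96×36 = 836.57 + 579.33 + 2770.56 = 4186.46
ΣP(Jan 2021)Q(Jan 2021) = 2.35×323 + 1.80×369 + 63.85×36 = 759.05 + 664.2 + 2298.6 = 3721.85
link = 4186.46/3721.85 = 1.124833
Link Feb 2021→Mar 2021:
ΣP(Mar 2021)Q(Feb 2021) = 3.22×380 + 1.73×400 + 66.17×39 = 1223.6 + 692 + 2580.63 = 4496.23
ΣP(Feb 2021)Q(Feb 2021) = 2.59×380 + 1.57×400 + 76.96×39 = 984.2 + 628 + 3001.44 = 4613.64
link = 4496.23/4613.64 = 0.974552
Chained index = 100 × 1.124833 × 0.974552 = 109.6208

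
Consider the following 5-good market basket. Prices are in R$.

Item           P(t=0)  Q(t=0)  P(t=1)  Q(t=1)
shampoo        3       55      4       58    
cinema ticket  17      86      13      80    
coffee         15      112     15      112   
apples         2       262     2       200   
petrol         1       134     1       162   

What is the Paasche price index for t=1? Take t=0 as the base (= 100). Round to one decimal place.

93.1

Paasche price index uses current-period quantities as weights.
ΣP(t=1)·Q(t=1) = 4×58 + 13×80 + 15×112 + 2×200 + 1×162 = 232 + 1040 + 1680 + 400 + 162 = 3514
ΣP(t=0)·Q(t=1) = 3×58 + 17×80 + 15×112 + 2×200 + 1×162 = 174 + 1360 + 1680 + 400 + 162 = 3776
Index = 3514 / 3776 × 100 = 93.0614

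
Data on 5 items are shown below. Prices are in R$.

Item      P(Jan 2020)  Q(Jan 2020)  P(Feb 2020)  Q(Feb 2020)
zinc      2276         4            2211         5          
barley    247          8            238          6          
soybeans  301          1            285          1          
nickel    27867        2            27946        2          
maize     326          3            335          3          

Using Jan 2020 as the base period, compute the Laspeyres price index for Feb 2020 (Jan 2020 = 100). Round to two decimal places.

Laspeyres price index uses base-period quantities as weights.
ΣP(Feb 2020)·Q(Jan 2020) = 2211×4 + 238×8 + 285×1 + 27946×2 + 335×3 = 8844 + 1904 + 285 + 55892 + 1005 = 67930
ΣP(Jan 2020)·Q(Jan 2020) = 2276×4 + 247×8 + 301×1 + 27867×2 + 326×3 = 9104 + 1976 + 301 + 55734 + 978 = 68093
Index = 67930 / 68093 × 100 = 99.7606

99.76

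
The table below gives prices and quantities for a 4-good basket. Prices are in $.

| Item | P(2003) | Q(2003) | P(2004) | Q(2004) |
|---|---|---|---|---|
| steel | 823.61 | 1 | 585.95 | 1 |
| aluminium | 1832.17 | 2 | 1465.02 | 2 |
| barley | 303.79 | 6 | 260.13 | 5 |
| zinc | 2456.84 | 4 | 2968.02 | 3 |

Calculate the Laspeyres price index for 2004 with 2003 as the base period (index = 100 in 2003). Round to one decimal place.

Laspeyres price index uses base-period quantities as weights.
ΣP(2004)·Q(2003) = 585.95×1 + 1465.02×2 + 260.13×6 + 2968.02×4 = 585.95 + 2930.04 + 1560.78 + 11872.08 = 16948.85
ΣP(2003)·Q(2003) = 823.61×1 + 1832.17×2 + 303.79×6 + 2456.84×4 = 823.61 + 3664.34 + 1822.74 + 9827.36 = 16138.05
Index = 16948.85 / 16138.05 × 100 = 105.0242

105.0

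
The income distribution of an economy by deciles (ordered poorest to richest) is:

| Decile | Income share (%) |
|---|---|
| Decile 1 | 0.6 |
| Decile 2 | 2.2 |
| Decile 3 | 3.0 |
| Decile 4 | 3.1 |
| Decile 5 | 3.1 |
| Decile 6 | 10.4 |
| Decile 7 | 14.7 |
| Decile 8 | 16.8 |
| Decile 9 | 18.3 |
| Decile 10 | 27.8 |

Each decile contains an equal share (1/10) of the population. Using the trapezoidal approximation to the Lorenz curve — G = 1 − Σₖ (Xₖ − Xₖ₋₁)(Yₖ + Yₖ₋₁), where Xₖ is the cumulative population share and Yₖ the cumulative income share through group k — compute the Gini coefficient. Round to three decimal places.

0.469

Cumulative income shares Yₖ: 0.0060, 0.0280, 0.0580, 0.0890, 0.1200, 0.2240, 0.3710, 0.5390, 0.7220, 1.0000
Σ (Xₖ−Xₖ₋₁)(Yₖ+Yₖ₋₁) = (1/10)(0.0060+0.0000) + (1/10)(0.0280+0.0060) + (1/10)(0.0580+0.0280) + (1/10)(0.0890+0.0580) + (1/10)(0.1200+0.0890) + (1/10)(0.2240+0.1200) + (1/10)(0.3710+0.2240) + (1/10)(0.5390+0.3710) + (1/10)(0.7220+0.5390) + (1/10)(1.0000+0.7220)
  = 0.0006 + 0.0034 + 0.0086 + 0.0147 + 0.0209 + 0.0344 + 0.0595 + 0.0910 + 0.1261 + 0.1722 = 0.5314
G = 1 − 0.5314 = 0.4686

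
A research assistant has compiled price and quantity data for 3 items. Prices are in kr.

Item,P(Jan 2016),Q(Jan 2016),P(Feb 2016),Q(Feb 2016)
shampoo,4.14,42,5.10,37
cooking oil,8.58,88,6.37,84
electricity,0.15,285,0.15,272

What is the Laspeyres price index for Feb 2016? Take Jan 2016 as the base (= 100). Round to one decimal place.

Laspeyres price index uses base-period quantities as weights.
ΣP(Feb 2016)·Q(Jan 2016) = 5.10×42 + 6.37×88 + 0.15×285 = 214.2 + 560.56 + 42.75 = 817.51
ΣP(Jan 2016)·Q(Jan 2016) = 4.14×42 + 8.58×88 + 0.15×285 = 173.88 + 755.04 + 42.75 = 971.67
Index = 817.51 / 971.67 × 100 = 84.1345

84.1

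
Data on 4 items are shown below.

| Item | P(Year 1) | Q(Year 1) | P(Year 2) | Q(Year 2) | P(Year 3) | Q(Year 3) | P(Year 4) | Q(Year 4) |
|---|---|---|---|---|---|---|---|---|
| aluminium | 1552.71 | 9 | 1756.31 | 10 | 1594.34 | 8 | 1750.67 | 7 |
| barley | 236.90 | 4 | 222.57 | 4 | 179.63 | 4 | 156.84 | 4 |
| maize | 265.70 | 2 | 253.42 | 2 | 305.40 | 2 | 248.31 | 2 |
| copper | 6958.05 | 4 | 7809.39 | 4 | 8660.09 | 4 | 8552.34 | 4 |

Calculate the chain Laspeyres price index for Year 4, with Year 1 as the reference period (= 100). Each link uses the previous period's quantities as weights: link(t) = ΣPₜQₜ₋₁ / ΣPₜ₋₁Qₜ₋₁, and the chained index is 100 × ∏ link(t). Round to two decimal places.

Link Year 1→Year 2:
ΣP(Year 2)Q(Year 1) = 1756.31×9 + 222.57×4 + 253.42×2 + 7809.39×4 = 15806.79 + 890.28 + 506.84 + 31237.56 = 48441.47
ΣP(Year 1)Q(Year 1) = 1552.71×9 + 236.90×4 + 265.70×2 + 6958.05×4 = 13974.39 + 947.6 + 531.4 + 27832.2 = 43285.59
link = 48441.47/43285.59 = 1.119113
Link Year 2→Year 3:
ΣP(Year 3)Q(Year 2) = 1594.34×10 + 179.63×4 + 305.40×2 + 8660.09×4 = 15943.4 + 718.52 + 610.8 + 34640.36 = 51913.08
ΣP(Year 2)Q(Year 2) = 1756.31×10 + 222.57×4 + 253.42×2 + 7809.39×4 = 17563.1 + 890.28 + 506.84 + 31237.56 = 50197.78
link = 51913.08/50197.78 = 1.034171
Link Year 3→Year 4:
ΣP(Year 4)Q(Year 3) = 1750.67×8 + 156.84×4 + 248.31×2 + 8552.34×4 = 14005.36 + 627.36 + 496.62 + 34209.36 = 49338.7
ΣP(Year 3)Q(Year 3) = 1594.34×8 + 179.63×4 + 305.40×2 + 8660.09×4 = 12754.72 + 718.52 + 610.8 + 34640.36 = 48724.4
link = 49338.7/48724.4 = 1.012608
Chained index = 100 × 1.119113 × 1.034171 × 1.012608 = 117.1946

117.19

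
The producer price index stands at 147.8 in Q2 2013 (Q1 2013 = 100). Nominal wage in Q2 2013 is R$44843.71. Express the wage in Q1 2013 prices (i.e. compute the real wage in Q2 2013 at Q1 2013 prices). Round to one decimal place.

30340.8

Real = Nominal ÷ (Index/100) = 44843.71 ÷ (147.8/100)
     = 44843.71 ÷ 1.478 = 30340.8051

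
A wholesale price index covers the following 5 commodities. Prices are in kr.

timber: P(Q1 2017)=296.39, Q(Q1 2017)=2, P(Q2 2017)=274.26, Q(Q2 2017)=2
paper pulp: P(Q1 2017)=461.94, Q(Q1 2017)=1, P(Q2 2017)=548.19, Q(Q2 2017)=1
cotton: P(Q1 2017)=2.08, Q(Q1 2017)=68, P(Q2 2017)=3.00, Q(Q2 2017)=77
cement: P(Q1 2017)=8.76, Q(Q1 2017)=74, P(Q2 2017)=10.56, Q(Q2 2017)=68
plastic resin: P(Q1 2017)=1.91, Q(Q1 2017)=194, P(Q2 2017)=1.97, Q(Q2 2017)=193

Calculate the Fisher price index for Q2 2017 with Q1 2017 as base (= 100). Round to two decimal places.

111.29

Laspeyres component (base-period weights):
ΣP(Q2 2017)Q(Q1 2017) = 274.26×2 + 548.19×1 + 3.00×68 + 10.56×74 + 1.97×194 = 548.52 + 548.19 + 204 + 781.44 + 382.18 = 2464.33
ΣP(Q1 2017)Q(Q1 2017) = 296.39×2 + 461.94×1 + 2.08×68 + 8.76×74 + 1.91×194 = 592.78 + 461.94 + 141.44 + 648.24 + 370.54 = 2214.94
L = 2464.33 / 2214.94 × 100 = 111.2594
Paasche component (current-period weights):
ΣP(Q2 2017)Q(Q2 2017) = 274.26×2 + 548.19×1 + 3.00×77 + 10.56×68 + 1.97×193 = 548.52 + 548.19 + 231 + 718.08 + 380.21 = 2426
ΣP(Q1 2017)Q(Q2 2017) = 296.39×2 + 461.94×1 + 2.08×77 + 8.76×68 + 1.91×193 = 592.78 + 461.94 + 160.16 + 595.68 + 368.63 = 2179.19
P = 2426 / 2179.19 × 100 = 111.3258
Fisher = √(L × P) = √(111.2594 × 111.3258) = 111.2926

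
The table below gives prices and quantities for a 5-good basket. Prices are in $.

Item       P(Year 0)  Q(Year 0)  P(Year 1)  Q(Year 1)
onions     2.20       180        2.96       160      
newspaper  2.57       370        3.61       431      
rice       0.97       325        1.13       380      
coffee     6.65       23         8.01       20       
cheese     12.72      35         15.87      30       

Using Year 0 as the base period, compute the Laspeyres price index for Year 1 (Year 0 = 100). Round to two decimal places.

Laspeyres price index uses base-period quantities as weights.
ΣP(Year 1)·Q(Year 0) = 2.96×180 + 3.61×370 + 1.13×325 + 8.01×23 + 15.87×35 = 532.8 + 1335.7 + 367.25 + 184.23 + 555.45 = 2975.43
ΣP(Year 0)·Q(Year 0) = 2.20×180 + 2.57×370 + 0.97×325 + 6.65×23 + 12.72×35 = 396 + 950.9 + 315.25 + 152.95 + 445.2 = 2260.3
Index = 2975.43 / 2260.3 × 100 = 131.6387

131.64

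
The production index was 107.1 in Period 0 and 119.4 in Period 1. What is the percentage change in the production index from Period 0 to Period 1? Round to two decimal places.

11.48%

Change = (119.4 − 107.1) / 107.1 × 100
       = 12.3 / 107.1 × 100 = 11.4846%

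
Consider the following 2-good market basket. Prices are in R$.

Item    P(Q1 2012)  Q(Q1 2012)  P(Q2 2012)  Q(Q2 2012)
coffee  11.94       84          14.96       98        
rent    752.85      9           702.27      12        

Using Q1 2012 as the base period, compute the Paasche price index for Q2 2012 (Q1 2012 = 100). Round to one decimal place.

97.0

Paasche price index uses current-period quantities as weights.
ΣP(Q2 2012)·Q(Q2 2012) = 14.96×98 + 702.27×12 = 1466.08 + 8427.24 = 9893.32
ΣP(Q1 2012)·Q(Q2 2012) = 11.94×98 + 752.85×12 = 1170.12 + 9034.2 = 10204.32
Index = 9893.32 / 10204.32 × 100 = 96.9523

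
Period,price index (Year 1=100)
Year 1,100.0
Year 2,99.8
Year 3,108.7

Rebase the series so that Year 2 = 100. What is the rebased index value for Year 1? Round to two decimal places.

Rebased(Year 1) = 100.0 / 99.8 × 100 = 100.2004

100.20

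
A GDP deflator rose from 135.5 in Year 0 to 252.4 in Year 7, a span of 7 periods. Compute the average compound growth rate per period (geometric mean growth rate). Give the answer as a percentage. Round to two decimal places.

Growth factor = (252.4/135.5)^(1/7) = (1.862731)^(1/7) = 1.092931
Growth rate = 1.092931 − 1 = 0.092931 = 9.2931%

9.29%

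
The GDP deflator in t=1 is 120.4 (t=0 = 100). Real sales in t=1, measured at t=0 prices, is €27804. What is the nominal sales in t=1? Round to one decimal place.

33476.0

Nominal = Real × (Index/100) = 27804 × (120.4/100)
        = 27804 × 1.204 = 33476.0160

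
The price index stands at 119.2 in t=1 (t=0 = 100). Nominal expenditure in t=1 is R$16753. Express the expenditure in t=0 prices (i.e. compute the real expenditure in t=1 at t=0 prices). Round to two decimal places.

Real = Nominal ÷ (Index/100) = 16753 ÷ (119.2/100)
     = 16753 ÷ 1.192 = 14054.5302

14054.53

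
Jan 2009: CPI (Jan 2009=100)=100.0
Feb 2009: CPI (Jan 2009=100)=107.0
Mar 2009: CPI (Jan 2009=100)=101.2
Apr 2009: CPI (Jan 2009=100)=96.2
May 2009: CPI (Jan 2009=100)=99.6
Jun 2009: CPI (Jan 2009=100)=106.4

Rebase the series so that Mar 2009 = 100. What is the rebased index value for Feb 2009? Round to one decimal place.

Rebased(Feb 2009) = 107.0 / 101.2 × 100 = 105.7312

105.7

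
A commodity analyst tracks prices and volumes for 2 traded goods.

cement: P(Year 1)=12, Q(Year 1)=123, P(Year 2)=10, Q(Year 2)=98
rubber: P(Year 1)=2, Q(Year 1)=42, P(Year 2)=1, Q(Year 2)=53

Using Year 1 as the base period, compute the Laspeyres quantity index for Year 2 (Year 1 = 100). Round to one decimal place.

Laspeyres quantity index uses base-period prices as weights.
ΣP(Year 1)·Q(Year 2) = 12×98 + 2×53 = 1176 + 106 = 1282
ΣP(Year 1)·Q(Year 1) = 12×123 + 2×42 = 1476 + 84 = 1560
Index = 1282 / 1560 × 100 = 82.1795

82.2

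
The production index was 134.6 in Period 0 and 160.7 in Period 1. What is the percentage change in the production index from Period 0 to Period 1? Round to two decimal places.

19.39%

Change = (160.7 − 134.6) / 134.6 × 100
       = 26.1 / 134.6 × 100 = 19.3908%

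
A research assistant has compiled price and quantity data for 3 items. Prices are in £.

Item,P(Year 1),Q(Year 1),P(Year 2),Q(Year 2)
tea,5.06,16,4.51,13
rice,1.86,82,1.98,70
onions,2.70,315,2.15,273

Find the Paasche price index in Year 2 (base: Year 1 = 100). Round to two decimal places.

Paasche price index uses current-period quantities as weights.
ΣP(Year 2)·Q(Year 2) = 4.51×13 + 1.98×70 + 2.15×273 = 58.63 + 138.6 + 586.95 = 784.18
ΣP(Year 1)·Q(Year 2) = 5.06×13 + 1.86×70 + 2.70×273 = 65.78 + 130.2 + 737.1 = 933.08
Index = 784.18 / 933.08 × 100 = 84.0421

84.04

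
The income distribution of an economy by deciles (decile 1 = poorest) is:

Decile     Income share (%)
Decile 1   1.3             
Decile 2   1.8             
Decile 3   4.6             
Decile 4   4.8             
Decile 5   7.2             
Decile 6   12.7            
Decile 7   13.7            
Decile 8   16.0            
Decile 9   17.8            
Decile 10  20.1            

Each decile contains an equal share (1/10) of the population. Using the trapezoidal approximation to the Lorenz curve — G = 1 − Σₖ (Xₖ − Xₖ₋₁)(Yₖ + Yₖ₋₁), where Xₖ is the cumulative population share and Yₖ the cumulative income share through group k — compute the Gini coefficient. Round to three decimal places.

0.370

Cumulative income shares Yₖ: 0.0130, 0.0310, 0.0770, 0.1250, 0.1970, 0.3240, 0.4610, 0.6210, 0.7990, 1.0000
Σ (Xₖ−Xₖ₋₁)(Yₖ+Yₖ₋₁) = (1/10)(0.0130+0.0000) + (1/10)(0.0310+0.0130) + (1/10)(0.0770+0.0310) + (1/10)(0.1250+0.0770) + (1/10)(0.1970+0.1250) + (1/10)(0.3240+0.1970) + (1/10)(0.4610+0.3240) + (1/10)(0.6210+0.4610) + (1/10)(0.7990+0.6210) + (1/10)(1.0000+0.7990)
  = 0.0013 + 0.0044 + 0.0108 + 0.0202 + 0.0322 + 0.0521 + 0.0785 + 0.1082 + 0.1420 + 0.1799 = 0.6296
G = 1 − 0.6296 = 0.3704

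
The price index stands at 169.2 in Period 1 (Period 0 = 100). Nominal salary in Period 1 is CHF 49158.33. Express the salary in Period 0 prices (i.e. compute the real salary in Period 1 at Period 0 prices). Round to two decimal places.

Real = Nominal ÷ (Index/100) = 49158.33 ÷ (169.2/100)
     = 49158.33 ÷ 1.692 = 29053.3865

29053.39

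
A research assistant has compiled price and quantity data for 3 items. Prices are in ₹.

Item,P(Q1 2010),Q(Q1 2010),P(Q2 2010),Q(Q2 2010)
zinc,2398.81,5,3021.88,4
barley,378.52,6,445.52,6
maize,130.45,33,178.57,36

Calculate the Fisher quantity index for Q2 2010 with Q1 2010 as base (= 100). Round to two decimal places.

Laspeyres component (base-period weights):
ΣP(Q1 2010)Q(Q2 2010) = 2398.81×4 + 378.52×6 + 130.45×36 = 9595.24 + 2271.12 + 4696.2 = 16562.56
ΣP(Q1 2010)Q(Q1 2010) = 2398.81×5 + 378.52×6 + 130.45×33 = 11994.05 + 2271.12 + 4304.85 = 18570.02
L = 16562.56 / 18570.02 × 100 = 89.1898
Paasche component (current-period weights):
ΣP(Q2 2010)Q(Q2 2010) = 3021.88×4 + 445.52×6 + 178.57×36 = 12087.52 + 2673.12 + 6428.52 = 21189.16
ΣP(Q2 2010)Q(Q1 2010) = 3021.88×5 + 445.52×6 + 178.57×33 = 15109.4 + 2673.12 + 5892.81 = 23675.33
P = 21189.16 / 23675.33 × 100 = 89.4989
Fisher = √(L × P) = √(89.1898 × 89.4989) = 89.3442

89.34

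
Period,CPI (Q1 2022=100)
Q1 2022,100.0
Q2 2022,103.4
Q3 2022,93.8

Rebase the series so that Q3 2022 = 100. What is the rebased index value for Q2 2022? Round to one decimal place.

Rebased(Q2 2022) = 103.4 / 93.8 × 100 = 110.2345

110.2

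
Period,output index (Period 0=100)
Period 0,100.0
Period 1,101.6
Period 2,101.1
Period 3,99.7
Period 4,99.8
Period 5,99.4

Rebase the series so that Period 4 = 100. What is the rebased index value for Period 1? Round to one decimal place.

Rebased(Period 1) = 101.6 / 99.8 × 100 = 101.8036

101.8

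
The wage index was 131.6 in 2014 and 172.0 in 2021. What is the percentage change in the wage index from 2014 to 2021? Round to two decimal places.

Change = (172.0 − 131.6) / 131.6 × 100
       = 40.4 / 131.6 × 100 = 30.6991%

30.70%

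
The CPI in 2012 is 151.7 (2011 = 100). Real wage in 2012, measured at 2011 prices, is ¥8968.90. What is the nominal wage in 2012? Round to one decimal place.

13605.8

Nominal = Real × (Index/100) = 8968.90 × (151.7/100)
        = 8968.90 × 1.517 = 13605.8213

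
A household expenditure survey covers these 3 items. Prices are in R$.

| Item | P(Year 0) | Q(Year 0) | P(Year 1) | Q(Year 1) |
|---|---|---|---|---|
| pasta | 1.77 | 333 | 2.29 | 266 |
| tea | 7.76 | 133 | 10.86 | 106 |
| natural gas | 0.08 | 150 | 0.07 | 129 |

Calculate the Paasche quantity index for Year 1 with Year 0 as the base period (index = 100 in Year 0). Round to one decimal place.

Paasche quantity index uses current-period prices as weights.
ΣP(Year 1)·Q(Year 1) = 2.29×266 + 10.86×106 + 0.07×129 = 609.14 + 1151.16 + 9.03 = 1769.33
ΣP(Year 1)·Q(Year 0) = 2.29×333 + 10.86×133 + 0.07×150 = 762.57 + 1444.38 + 10.5 = 2217.45
Index = 1769.33 / 2217.45 × 100 = 79.7912

79.8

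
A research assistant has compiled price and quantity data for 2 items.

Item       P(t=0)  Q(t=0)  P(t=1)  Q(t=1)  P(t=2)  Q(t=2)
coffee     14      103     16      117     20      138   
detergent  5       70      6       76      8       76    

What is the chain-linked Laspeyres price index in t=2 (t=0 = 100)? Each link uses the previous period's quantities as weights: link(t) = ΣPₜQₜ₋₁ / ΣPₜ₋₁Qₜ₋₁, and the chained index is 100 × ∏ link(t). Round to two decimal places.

146.14

Link t=0→t=1:
ΣP(t=1)Q(t=0) = 16×103 + 6×70 = 1648 + 420 = 2068
ΣP(t=0)Q(t=0) = 14×103 + 5×70 = 1442 + 350 = 1792
link = 2068/1792 = 1.154018
Link t=1→t=2:
ΣP(t=2)Q(t=1) = 20×117 + 8×76 = 2340 + 608 = 2948
ΣP(t=1)Q(t=1) = 16×117 + 6×76 = 1872 + 456 = 2328
link = 2948/2328 = 1.266323
Chained index = 100 × 1.154018 × 1.266323 = 146.1359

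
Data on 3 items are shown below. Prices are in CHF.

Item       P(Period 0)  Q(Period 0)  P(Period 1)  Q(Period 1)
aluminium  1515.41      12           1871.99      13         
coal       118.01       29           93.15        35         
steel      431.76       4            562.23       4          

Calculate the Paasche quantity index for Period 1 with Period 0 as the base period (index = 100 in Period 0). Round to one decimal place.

108.9

Paasche quantity index uses current-period prices as weights.
ΣP(Period 1)·Q(Period 1) = 1871.99×13 + 93.15×35 + 562.23×4 = 24335.87 + 3260.25 + 2248.92 = 29845.04
ΣP(Period 1)·Q(Period 0) = 1871.99×12 + 93.15×29 + 562.23×4 = 22463.88 + 2701.35 + 2248.92 = 27414.15
Index = 29845.04 / 27414.15 × 100 = 108.8673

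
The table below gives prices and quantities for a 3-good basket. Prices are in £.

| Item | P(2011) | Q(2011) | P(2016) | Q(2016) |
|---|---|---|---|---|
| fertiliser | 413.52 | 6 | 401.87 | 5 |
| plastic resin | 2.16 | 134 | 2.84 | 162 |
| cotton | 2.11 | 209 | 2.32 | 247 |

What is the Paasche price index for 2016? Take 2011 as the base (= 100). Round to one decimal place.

103.5

Paasche price index uses current-period quantities as weights.
ΣP(2016)·Q(2016) = 401.87×5 + 2.84×162 + 2.32×247 = 2009.35 + 460.08 + 573.04 = 3042.47
ΣP(2011)·Q(2016) = 413.52×5 + 2.16×162 + 2.11×247 = 2067.6 + 349.92 + 521.17 = 2938.69
Index = 3042.47 / 2938.69 × 100 = 103.5315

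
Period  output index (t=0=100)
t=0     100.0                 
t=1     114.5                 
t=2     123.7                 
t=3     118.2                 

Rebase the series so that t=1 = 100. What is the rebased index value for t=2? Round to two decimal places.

Rebased(t=2) = 123.7 / 114.5 × 100 = 108.0349

108.03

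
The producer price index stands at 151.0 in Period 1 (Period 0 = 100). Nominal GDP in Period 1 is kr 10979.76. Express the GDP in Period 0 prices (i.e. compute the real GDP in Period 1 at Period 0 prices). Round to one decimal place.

Real = Nominal ÷ (Index/100) = 10979.76 ÷ (151.0/100)
     = 10979.76 ÷ 1.510 = 7271.3642

7271.4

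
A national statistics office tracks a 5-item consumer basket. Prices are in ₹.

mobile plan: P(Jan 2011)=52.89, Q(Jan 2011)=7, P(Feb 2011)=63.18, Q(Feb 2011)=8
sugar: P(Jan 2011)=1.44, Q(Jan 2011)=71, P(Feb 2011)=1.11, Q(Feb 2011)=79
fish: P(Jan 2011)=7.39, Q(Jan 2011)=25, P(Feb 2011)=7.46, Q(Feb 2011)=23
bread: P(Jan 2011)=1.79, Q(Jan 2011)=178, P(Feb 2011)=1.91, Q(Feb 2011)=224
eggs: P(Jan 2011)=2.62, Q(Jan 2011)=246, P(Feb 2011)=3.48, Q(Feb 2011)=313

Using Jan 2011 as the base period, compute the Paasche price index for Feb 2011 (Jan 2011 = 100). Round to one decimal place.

118.4

Paasche price index uses current-period quantities as weights.
ΣP(Feb 2011)·Q(Feb 2011) = 63.18×8 + 1.11×79 + 7.46×23 + 1.91×224 + 3.48×313 = 505.44 + 87.69 + 171.58 + 427.84 + 1089.24 = 2281.79
ΣP(Jan 2011)·Q(Feb 2011) = 52.89×8 + 1.44×79 + 7.39×23 + 1.79×224 + 2.62×313 = 423.12 + 113.76 + 169.97 + 400.96 + 820.06 = 1927.87
Index = 2281.79 / 1927.87 × 100 = 118.3581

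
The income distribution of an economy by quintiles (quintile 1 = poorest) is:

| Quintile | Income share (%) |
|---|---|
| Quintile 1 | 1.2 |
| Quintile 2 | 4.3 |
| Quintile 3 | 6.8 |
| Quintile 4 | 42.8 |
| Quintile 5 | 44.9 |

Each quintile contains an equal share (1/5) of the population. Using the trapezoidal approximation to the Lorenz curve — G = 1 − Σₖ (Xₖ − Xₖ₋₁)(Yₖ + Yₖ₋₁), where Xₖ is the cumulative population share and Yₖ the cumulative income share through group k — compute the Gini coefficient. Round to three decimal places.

0.504

Cumulative income shares Yₖ: 0.0120, 0.0550, 0.1230, 0.5510, 1.0000
Σ (Xₖ−Xₖ₋₁)(Yₖ+Yₖ₋₁) = (1/5)(0.0120+0.0000) + (1/5)(0.0550+0.0120) + (1/5)(0.1230+0.0550) + (1/5)(0.5510+0.1230) + (1/5)(1.0000+0.5510)
  = 0.0024 + 0.0134 + 0.0356 + 0.1348 + 0.3102 = 0.4964
G = 1 − 0.4964 = 0.5036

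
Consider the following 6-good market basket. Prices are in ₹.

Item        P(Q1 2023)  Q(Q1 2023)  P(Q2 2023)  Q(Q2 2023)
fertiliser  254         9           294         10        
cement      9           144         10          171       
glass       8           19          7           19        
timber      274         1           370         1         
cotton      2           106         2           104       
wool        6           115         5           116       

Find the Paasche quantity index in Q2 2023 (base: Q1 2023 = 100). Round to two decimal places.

110.51

Paasche quantity index uses current-period prices as weights.
ΣP(Q2 2023)·Q(Q2 2023) = 294×10 + 10×171 + 7×19 + 370×1 + 2×104 + 5×116 = 2940 + 1710 + 133 + 370 + 208 + 580 = 5941
ΣP(Q2 2023)·Q(Q1 2023) = 294×9 + 10×144 + 7×19 + 370×1 + 2×106 + 5×115 = 2646 + 1440 + 133 + 370 + 212 + 575 = 5376
Index = 5941 / 5376 × 100 = 110.5097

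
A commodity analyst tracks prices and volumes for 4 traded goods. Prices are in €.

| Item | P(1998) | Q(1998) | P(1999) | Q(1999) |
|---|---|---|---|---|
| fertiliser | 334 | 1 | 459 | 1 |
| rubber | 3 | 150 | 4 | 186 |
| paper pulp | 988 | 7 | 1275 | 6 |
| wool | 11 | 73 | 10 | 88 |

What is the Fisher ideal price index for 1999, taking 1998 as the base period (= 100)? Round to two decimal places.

Laspeyres component (base-period weights):
ΣP(1999)Q(1998) = 459×1 + 4×150 + 1275×7 + 10×73 = 459 + 600 + 8925 + 730 = 10714
ΣP(1998)Q(1998) = 334×1 + 3×150 + 988×7 + 11×73 = 334 + 450 + 6916 + 803 = 8503
L = 10714 / 8503 × 100 = 126.0026
Paasche component (current-period weights):
ΣP(1999)Q(1999) = 459×1 + 4×186 + 1275×6 + 10×88 = 459 + 744 + 7650 + 880 = 9733
ΣP(1998)Q(1999) = 334×1 + 3×186 + 988×6 + 11×88 = 334 + 558 + 5928 + 968 = 7788
P = 9733 / 7788 × 100 = 124.9743
Fisher = √(L × P) = √(126.0026 × 124.9743) = 125.4874

125.49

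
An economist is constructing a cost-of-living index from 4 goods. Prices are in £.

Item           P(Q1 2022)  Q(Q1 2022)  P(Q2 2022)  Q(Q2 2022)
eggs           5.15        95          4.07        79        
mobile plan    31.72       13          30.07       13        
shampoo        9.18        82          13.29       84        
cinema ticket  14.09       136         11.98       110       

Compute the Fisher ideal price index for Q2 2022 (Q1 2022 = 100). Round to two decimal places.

99.06

Laspeyres component (base-period weights):
ΣP(Q2 2022)Q(Q1 2022) = 4.07×95 + 30.07×13 + 13.29×82 + 11.98×136 = 386.65 + 390.91 + 1089.78 + 1629.28 = 3496.62
ΣP(Q1 2022)Q(Q1 2022) = 5.15×95 + 31.72×13 + 9.18×82 + 14.09×136 = 489.25 + 412.36 + 752.76 + 1916.24 = 3570.61
L = 3496.62 / 3570.61 × 100 = 97.9278
Paasche component (current-period weights):
ΣP(Q2 2022)Q(Q2 2022) = 4.07×79 + 30.07×13 + 13.29×84 + 11.98×110 = 321.53 + 390.91 + 1116.36 + 1317.8 = 3146.6
ΣP(Q1 2022)Q(Q2 2022) = 5.15×79 + 31.72×13 + 9.18×84 + 14.09×110 = 406.85 + 412.36 + 771.12 + 1549.9 = 3140.23
P = 3146.6 / 3140.23 × 100 = 100.2029
Fisher = √(L × P) = √(97.9278 × 100.2029) = 99.0588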